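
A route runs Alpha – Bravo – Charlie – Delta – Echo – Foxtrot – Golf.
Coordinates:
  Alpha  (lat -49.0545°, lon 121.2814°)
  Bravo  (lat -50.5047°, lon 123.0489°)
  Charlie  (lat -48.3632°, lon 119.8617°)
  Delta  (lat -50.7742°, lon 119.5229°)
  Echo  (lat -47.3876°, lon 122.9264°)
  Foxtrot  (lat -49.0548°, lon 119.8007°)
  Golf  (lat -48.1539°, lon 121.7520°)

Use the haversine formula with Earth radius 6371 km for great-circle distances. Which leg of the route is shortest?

Foxtrot–Golf

Leg distances:
Alpha→Bravo: 205.2 km
Bravo→Charlie: 331.3 km
Charlie→Delta: 269.2 km
Delta→Echo: 450.7 km
Echo→Foxtrot: 296.6 km
Foxtrot→Golf: 175.0 km
The shortest leg is Foxtrot–Golf at 175.0 km.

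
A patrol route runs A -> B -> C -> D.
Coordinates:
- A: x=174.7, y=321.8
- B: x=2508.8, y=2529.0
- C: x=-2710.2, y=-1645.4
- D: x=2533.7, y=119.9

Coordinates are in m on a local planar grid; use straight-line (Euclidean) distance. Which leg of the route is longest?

Leg distances:
A→B: 3212.4 m
B→C: 6683.1 m
C→D: 5533.1 m
The longest leg is B–C at 6683.1 m.

B–C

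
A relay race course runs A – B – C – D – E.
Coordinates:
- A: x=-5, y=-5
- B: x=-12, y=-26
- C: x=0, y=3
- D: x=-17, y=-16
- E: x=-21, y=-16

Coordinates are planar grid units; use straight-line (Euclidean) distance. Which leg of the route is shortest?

Leg distances:
A→B: 22.1
B→C: 31.4
C→D: 25.5
D→E: 4.0
The shortest leg is D–E at 4.0.

D–E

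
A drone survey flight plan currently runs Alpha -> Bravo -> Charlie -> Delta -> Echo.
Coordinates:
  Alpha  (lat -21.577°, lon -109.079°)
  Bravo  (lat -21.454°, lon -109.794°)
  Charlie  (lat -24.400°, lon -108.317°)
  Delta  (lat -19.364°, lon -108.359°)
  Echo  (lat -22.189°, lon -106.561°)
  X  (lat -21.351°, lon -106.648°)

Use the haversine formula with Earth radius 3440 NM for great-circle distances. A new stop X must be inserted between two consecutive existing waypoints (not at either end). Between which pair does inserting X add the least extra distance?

Added distance for inserting X between each consecutive pair:
Alpha–Bravo: 271.9 NM
Bravo–Charlie: 186.2 NM
Charlie–Delta: 56.0 NM
Delta–Echo: 6.5 NM
Smallest added distance is 6.5 NM, inserting between Delta and Echo.

between Delta and Echo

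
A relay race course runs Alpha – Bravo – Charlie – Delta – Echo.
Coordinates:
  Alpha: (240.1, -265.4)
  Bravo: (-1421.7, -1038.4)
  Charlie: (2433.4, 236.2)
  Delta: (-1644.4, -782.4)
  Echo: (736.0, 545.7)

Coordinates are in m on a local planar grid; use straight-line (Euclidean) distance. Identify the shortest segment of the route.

Leg distances:
Alpha→Bravo: 1832.8 m
Bravo→Charlie: 4060.3 m
Charlie→Delta: 4203.1 m
Delta→Echo: 2725.8 m
The shortest leg is Alpha–Bravo at 1832.8 m.

Alpha–Bravo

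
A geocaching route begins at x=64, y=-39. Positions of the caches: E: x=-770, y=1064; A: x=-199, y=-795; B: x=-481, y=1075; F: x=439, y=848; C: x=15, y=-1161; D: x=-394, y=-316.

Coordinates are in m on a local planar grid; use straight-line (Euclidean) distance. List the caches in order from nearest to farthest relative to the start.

Distances from the start:
D x=-394, y=-316: 535.3 m
A x=-199, y=-795: 800.4 m
F x=439, y=848: 963.0 m
C x=15, y=-1161: 1123.1 m
B x=-481, y=1075: 1240.2 m
E x=-770, y=1064: 1382.8 m

D, A, F, C, B, E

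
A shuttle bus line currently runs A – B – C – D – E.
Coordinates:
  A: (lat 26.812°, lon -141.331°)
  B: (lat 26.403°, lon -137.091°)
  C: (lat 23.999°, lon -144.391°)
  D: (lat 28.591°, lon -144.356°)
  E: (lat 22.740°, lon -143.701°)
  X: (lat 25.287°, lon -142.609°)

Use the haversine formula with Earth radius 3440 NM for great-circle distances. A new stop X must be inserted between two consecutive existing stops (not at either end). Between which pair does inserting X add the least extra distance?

between B and C

Added distance for inserting X between each consecutive pair:
A–B: 191.3 NM
B–C: 7.9 NM
C–D: 67.8 NM
D–E: 30.4 NM
Smallest added distance is 7.9 NM, inserting between B and C.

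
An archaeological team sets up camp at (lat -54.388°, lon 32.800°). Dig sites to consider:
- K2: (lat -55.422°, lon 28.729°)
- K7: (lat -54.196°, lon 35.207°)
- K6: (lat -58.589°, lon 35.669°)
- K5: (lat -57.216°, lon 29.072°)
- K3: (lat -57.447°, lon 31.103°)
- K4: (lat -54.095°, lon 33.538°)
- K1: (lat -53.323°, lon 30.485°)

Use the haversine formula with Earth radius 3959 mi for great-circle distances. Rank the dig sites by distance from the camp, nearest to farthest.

K4, K7, K1, K2, K3, K5, K6

Distance from the camp at (lat -54.388°, lon 32.800°) to each:
K4 (lat -54.095°, lon 33.538°): 36.0 mi
K7 (lat -54.196°, lon 35.207°): 98.0 mi
K1 (lat -53.323°, lon 30.485°): 119.6 mi
K2 (lat -55.422°, lon 28.729°): 176.8 mi
K3 (lat -57.447°, lon 31.103°): 221.3 mi
K5 (lat -57.216°, lon 29.072°): 243.1 mi
K6 (lat -58.589°, lon 35.669°): 310.2 mi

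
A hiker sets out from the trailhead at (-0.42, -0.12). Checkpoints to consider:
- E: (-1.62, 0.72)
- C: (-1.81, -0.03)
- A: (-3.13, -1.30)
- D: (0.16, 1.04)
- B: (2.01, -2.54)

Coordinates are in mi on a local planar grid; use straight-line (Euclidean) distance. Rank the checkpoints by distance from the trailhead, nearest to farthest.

D, C, E, A, B

Distances from the trailhead:
D (0.16, 1.04): 1.3 mi
C (-1.81, -0.03): 1.4 mi
E (-1.62, 0.72): 1.5 mi
A (-3.13, -1.30): 3.0 mi
B (2.01, -2.54): 3.4 mi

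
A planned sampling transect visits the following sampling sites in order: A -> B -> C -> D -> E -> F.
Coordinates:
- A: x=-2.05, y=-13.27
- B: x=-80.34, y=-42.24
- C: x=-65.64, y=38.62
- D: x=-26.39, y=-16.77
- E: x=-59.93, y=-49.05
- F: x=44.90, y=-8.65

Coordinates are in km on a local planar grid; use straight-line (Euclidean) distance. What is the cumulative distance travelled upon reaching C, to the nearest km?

166 km

Leg distances:
A→B: 83.5 km  (cumulative 83.5 km)
B→C: 82.2 km  (cumulative 165.7 km)
Cumulative distance at C ≈ 166 km.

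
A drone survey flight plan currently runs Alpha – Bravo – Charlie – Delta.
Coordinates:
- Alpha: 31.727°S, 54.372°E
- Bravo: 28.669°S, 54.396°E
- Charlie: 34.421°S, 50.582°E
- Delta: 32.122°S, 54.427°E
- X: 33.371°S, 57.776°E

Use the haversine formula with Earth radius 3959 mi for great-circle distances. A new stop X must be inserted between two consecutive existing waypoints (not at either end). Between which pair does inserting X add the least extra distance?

Added distance for inserting X between each consecutive pair:
Alpha–Bravo: 398.7 mi
Bravo–Charlie: 344.0 mi
Charlie–Delta: 358.7 mi
Smallest added distance is 344.0 mi, inserting between Bravo and Charlie.

between Bravo and Charlie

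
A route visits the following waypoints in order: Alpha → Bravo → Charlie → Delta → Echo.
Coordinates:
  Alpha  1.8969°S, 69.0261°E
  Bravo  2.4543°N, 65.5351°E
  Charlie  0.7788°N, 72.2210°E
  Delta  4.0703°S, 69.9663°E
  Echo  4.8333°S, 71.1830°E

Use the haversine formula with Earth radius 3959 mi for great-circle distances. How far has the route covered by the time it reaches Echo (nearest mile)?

1330 mi

Leg distances:
Alpha→Bravo: 385.4 mi  (cumulative 385.4 mi)
Bravo→Charlie: 476.1 mi  (cumulative 861.5 mi)
Charlie→Delta: 369.5 mi  (cumulative 1231.0 mi)
Delta→Echo: 99.0 mi  (cumulative 1330.0 mi)
Cumulative distance at Echo ≈ 1330 mi.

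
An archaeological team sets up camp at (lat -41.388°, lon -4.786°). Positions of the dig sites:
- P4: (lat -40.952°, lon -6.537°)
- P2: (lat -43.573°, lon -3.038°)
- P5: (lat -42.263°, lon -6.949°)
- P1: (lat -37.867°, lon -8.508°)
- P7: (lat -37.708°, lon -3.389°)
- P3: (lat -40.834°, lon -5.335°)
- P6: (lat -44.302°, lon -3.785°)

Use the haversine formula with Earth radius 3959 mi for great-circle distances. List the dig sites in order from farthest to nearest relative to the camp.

Distances from the camp:
P1 (lat -37.867°, lon -8.508°): 313.7 mi
P7 (lat -37.708°, lon -3.389°): 264.9 mi
P6 (lat -44.302°, lon -3.785°): 207.6 mi
P2 (lat -43.573°, lon -3.038°): 175.3 mi
P5 (lat -42.263°, lon -6.949°): 126.7 mi
P4 (lat -40.952°, lon -6.537°): 95.9 mi
P3 (lat -40.834°, lon -5.335°): 47.8 mi

P1, P7, P6, P2, P5, P4, P3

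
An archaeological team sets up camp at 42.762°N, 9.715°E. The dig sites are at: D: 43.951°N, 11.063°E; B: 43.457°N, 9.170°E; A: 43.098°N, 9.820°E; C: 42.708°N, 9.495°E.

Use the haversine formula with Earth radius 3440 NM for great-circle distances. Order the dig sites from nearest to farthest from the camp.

C, A, B, D

Distance from the camp at 42.762°N, 9.715°E to each:
C 42.708°N, 9.495°E: 10.2 NM
A 43.098°N, 9.820°E: 20.7 NM
B 43.457°N, 9.170°E: 48.1 NM
D 43.951°N, 11.063°E: 92.5 NM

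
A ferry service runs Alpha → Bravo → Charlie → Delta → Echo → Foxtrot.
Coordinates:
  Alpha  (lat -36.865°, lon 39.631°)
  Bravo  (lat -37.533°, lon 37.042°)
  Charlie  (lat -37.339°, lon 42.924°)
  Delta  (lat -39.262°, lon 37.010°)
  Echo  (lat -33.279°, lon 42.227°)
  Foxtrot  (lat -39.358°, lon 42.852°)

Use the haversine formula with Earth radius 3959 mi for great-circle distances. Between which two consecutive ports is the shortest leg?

Leg distances:
Alpha→Bravo: 149.8 mi
Bravo→Charlie: 322.9 mi
Charlie→Delta: 347.0 mi
Delta→Echo: 505.1 mi
Echo→Foxtrot: 421.5 mi
The shortest leg is Alpha–Bravo at 149.8 mi.

Alpha–Bravo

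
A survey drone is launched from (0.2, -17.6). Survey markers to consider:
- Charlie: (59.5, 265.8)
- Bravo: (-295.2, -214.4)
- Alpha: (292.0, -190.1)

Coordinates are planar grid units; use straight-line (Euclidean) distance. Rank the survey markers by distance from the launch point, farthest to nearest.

Bravo, Alpha, Charlie

Distance from the launch point at (0.2, -17.6) to each:
Bravo (-295.2, -214.4): 355.0
Alpha (292.0, -190.1): 339.0
Charlie (59.5, 265.8): 289.5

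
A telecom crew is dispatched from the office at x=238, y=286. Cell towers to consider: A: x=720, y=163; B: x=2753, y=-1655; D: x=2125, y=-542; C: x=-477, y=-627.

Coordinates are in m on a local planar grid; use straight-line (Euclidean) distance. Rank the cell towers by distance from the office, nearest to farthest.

A, C, D, B

Distance from the office at x=238, y=286 to each:
A x=720, y=163: 497.4 m
C x=-477, y=-627: 1159.7 m
D x=2125, y=-542: 2060.7 m
B x=2753, y=-1655: 3176.9 m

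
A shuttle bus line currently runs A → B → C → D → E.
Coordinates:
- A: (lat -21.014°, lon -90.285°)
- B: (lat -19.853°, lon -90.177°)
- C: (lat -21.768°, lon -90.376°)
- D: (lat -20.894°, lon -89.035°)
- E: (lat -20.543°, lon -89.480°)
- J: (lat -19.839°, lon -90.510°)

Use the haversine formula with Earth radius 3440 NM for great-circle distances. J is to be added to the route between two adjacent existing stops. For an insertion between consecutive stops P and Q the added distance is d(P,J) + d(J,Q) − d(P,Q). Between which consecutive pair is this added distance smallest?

Added distance for inserting J between each consecutive pair:
A–B: 20.5 NM
B–C: 19.4 NM
C–D: 129.0 NM
D–E: 143.5 NM
Smallest added distance is 19.4 NM, inserting between B and C.

between B and C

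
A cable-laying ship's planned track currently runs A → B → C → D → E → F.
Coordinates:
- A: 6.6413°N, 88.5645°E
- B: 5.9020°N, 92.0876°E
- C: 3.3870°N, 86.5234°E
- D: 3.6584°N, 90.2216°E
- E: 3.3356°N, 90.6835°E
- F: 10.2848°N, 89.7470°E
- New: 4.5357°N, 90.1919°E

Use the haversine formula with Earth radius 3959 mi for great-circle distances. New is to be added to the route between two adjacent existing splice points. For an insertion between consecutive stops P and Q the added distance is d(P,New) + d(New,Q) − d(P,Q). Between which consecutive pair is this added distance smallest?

Added distance for inserting New between each consecutive pair:
A–B: 97.3 mi
B–C: 5.3 mi
C–D: 70.0 mi
D–E: 111.3 mi
E–F: 3.5 mi
Smallest added distance is 3.5 mi, inserting between E and F.

between E and F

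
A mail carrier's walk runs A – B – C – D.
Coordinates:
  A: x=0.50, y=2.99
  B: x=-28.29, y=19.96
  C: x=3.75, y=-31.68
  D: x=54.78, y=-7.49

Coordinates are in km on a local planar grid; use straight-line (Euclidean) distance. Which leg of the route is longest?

B–C

Leg distances:
A→B: 33.4 km
B→C: 60.8 km
C→D: 56.5 km
The longest leg is B–C at 60.8 km.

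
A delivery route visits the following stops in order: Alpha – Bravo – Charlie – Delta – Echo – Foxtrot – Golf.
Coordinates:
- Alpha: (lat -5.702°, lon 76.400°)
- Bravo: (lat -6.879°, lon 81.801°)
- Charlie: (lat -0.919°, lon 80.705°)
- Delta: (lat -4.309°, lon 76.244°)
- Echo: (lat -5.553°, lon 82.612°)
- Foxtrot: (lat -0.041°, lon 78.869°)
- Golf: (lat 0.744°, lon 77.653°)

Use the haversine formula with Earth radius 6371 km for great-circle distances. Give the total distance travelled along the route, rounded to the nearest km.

3528 km

Leg distances:
Alpha→Bravo: 611.1 km  (cumulative 611.1 km)
Bravo→Charlie: 673.8 km  (cumulative 1284.9 km)
Charlie→Delta: 622.5 km  (cumulative 1907.4 km)
Delta→Echo: 718.9 km  (cumulative 2626.3 km)
Echo→Foxtrot: 740.5 km  (cumulative 3366.8 km)
Foxtrot→Golf: 160.9 km  (cumulative 3527.7 km)
Total route length ≈ 3528 km.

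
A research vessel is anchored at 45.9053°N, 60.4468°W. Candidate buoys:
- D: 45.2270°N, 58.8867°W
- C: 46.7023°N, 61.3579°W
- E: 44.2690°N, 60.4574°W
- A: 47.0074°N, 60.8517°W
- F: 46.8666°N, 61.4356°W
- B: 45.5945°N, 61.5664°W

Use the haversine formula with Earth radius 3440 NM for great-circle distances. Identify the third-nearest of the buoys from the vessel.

Distances from the vessel (45.9053°N, 60.4468°W):
B: 50.5 NM
C: 61.0 NM
A: 68.3 NM
F: 70.8 NM
D: 77.2 NM
E: 98.2 NM
The third-nearest is A at 68.3 NM.

A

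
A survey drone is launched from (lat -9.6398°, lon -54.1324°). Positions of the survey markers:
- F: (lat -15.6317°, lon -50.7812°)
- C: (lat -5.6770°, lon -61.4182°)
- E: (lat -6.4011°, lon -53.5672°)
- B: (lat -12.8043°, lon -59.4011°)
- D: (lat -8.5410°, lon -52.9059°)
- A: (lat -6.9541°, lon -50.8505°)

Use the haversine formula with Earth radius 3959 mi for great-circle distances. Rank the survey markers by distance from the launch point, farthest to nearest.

Distance from the launch point at (lat -9.6398°, lon -54.1324°) to each:
C (lat -5.6770°, lon -61.4182°): 569.0 mi
F (lat -15.6317°, lon -50.7812°): 471.6 mi
B (lat -12.8043°, lon -59.4011°): 418.7 mi
A (lat -6.9541°, lon -50.8505°): 291.2 mi
E (lat -6.4011°, lon -53.5672°): 227.1 mi
D (lat -8.5410°, lon -52.9059°): 113.0 mi

C, F, B, A, E, D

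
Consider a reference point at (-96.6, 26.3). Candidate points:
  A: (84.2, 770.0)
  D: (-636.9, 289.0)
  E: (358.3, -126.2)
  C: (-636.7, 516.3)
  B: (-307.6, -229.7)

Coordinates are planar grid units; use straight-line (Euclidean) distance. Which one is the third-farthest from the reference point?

Distance to each, sorted:
A: 765.4
C: 729.3
D: 600.8
E: 479.8
B: 331.7
The third-farthest is D at 600.8.

D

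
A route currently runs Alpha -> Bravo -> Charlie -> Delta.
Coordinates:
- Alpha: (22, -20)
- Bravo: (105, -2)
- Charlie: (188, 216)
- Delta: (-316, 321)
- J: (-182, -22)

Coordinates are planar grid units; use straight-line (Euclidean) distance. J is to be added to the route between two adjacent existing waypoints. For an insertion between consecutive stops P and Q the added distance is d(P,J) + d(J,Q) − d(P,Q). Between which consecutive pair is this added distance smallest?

Added distance for inserting J between each consecutive pair:
Alpha–Bravo: 406.8
Bravo–Charlie: 494.4
Charlie–Delta: 293.4
Smallest added distance is 293.4, inserting between Charlie and Delta.

between Charlie and Delta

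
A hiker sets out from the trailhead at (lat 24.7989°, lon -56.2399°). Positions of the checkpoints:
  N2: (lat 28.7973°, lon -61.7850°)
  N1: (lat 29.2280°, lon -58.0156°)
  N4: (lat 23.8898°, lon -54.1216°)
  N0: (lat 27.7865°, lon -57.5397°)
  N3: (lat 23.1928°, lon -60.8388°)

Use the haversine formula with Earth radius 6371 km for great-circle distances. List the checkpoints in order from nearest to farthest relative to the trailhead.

Distance from the trailhead at (lat 24.7989°, lon -56.2399°) to each:
N4 (lat 23.8898°, lon -54.1216°): 237.2 km
N0 (lat 27.7865°, lon -57.5397°): 356.6 km
N3 (lat 23.1928°, lon -60.8388°): 500.1 km
N1 (lat 29.2280°, lon -58.0156°): 522.9 km
N2 (lat 28.7973°, lon -61.7850°): 707.3 km

N4, N0, N3, N1, N2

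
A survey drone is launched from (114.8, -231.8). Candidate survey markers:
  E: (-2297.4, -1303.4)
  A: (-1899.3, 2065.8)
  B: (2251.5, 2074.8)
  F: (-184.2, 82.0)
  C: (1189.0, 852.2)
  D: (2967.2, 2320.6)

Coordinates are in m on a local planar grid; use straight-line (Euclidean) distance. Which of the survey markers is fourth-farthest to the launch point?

E

Distances from the launch point ((114.8, -231.8)):
D: 3827.7 m
B: 3144.2 m
A: 3055.4 m
E: 2639.5 m
C: 1526.1 m
F: 433.4 m
The fourth-farthest is E at 2639.5 m.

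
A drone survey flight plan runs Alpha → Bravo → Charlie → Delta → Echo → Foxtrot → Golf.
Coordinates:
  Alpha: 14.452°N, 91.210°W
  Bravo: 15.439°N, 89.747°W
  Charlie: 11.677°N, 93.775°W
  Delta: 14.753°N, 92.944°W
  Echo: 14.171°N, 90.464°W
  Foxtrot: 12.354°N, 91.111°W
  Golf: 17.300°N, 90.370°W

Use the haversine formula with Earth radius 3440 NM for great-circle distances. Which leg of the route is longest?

Leg distances:
Alpha→Bravo: 103.5 NM
Bravo→Charlie: 326.0 NM
Charlie→Delta: 191.0 NM
Delta→Echo: 148.4 NM
Echo→Foxtrot: 115.5 NM
Foxtrot→Golf: 300.1 NM
The longest leg is Bravo–Charlie at 326.0 NM.

Bravo–Charlie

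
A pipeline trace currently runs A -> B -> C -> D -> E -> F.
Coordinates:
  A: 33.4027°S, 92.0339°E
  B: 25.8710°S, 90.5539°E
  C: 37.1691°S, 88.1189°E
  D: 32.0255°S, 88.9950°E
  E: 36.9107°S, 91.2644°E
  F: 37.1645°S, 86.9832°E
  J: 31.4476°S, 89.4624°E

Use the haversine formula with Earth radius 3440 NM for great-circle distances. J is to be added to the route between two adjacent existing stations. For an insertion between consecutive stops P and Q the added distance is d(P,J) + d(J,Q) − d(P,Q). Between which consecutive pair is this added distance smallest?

Added distance for inserting J between each consecutive pair:
A–B: 56.4 NM
B–C: 0.0 NM
C–D: 80.2 NM
D–E: 68.0 NM
E–F: 498.8 NM
Smallest added distance is 0.0 NM, inserting between B and C.

between B and C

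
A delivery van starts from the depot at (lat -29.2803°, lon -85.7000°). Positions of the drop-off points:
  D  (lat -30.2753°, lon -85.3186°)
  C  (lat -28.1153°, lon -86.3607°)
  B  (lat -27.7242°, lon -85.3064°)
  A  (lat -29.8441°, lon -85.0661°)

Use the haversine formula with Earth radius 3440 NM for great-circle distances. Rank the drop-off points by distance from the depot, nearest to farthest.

A, D, C, B

Distance from the depot at (lat -29.2803°, lon -85.7000°) to each:
A (lat -29.8441°, lon -85.0661°): 47.3 NM
D (lat -30.2753°, lon -85.3186°): 63.0 NM
C (lat -28.1153°, lon -86.3607°): 78.1 NM
B (lat -27.7242°, lon -85.3064°): 95.7 NM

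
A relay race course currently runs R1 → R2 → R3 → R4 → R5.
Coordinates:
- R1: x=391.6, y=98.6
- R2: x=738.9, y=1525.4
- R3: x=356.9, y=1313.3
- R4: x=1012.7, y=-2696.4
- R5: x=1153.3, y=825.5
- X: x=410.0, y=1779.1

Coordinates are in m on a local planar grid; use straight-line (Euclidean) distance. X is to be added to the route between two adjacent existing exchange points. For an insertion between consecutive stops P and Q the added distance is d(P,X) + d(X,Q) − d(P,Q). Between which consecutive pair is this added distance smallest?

Added distance for inserting X between each consecutive pair:
R1–R2: 627.5 m
R2–R3: 447.3 m
R3–R4: 921.7 m
R4–R5: 2200.3 m
Smallest added distance is 447.3 m, inserting between R2 and R3.

between R2 and R3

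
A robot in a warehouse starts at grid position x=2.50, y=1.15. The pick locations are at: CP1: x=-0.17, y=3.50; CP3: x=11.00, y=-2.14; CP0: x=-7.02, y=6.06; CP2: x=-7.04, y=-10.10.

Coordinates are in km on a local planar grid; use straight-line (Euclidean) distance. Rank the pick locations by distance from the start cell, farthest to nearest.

CP2, CP0, CP3, CP1

Computing each straight-line distance from x=2.50, y=1.15:
CP2 x=-7.04, y=-10.10: 14.8 km
CP0 x=-7.02, y=6.06: 10.7 km
CP3 x=11.00, y=-2.14: 9.1 km
CP1 x=-0.17, y=3.50: 3.6 km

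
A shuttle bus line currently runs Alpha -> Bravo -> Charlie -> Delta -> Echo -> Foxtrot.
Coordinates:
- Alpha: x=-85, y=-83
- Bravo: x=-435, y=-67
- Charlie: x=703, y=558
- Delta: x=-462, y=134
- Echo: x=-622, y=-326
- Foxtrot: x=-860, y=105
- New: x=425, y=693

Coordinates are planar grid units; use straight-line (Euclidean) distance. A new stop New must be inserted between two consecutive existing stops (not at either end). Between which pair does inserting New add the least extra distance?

between Charlie and Delta

Added distance for inserting New between each consecutive pair:
Alpha–Bravo: 1725.9
Bravo–Charlie: 158.4
Charlie–Delta: 117.7
Delta–Echo: 2022.4
Echo–Foxtrot: 2381.8
Smallest added distance is 117.7, inserting between Charlie and Delta.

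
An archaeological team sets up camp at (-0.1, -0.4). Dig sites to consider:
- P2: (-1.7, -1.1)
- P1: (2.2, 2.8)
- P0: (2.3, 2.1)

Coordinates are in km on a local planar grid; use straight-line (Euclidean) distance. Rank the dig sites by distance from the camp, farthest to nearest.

Computing each straight-line distance from (-0.1, -0.4):
P1 (2.2, 2.8): 3.9 km
P0 (2.3, 2.1): 3.5 km
P2 (-1.7, -1.1): 1.7 km

P1, P0, P2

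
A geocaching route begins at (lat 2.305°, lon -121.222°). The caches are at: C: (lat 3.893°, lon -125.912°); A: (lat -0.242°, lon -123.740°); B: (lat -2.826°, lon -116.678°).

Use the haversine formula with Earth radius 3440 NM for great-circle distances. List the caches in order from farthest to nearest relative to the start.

Distance from the start at (lat 2.305°, lon -121.222°) to each:
B (lat -2.826°, lon -116.678°): 411.4 NM
C (lat 3.893°, lon -125.912°): 296.9 NM
A (lat -0.242°, lon -123.740°): 215.0 NM

B, C, A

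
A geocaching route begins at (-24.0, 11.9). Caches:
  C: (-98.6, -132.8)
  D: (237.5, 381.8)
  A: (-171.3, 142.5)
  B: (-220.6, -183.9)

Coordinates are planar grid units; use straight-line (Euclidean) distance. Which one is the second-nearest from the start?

A

Distances from the start ((-24.0, 11.9)):
C: 162.8
A: 196.9
B: 277.5
D: 453.0
The second-nearest is A at 196.9.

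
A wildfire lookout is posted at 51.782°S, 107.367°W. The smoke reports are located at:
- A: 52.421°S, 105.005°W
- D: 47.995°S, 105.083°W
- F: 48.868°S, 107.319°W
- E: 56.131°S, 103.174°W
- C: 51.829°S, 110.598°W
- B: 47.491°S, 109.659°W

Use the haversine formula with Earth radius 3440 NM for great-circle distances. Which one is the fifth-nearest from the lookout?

B

Distances from the lookout (51.782°S, 107.367°W):
A: 95.2 NM
C: 120.0 NM
F: 175.0 NM
D: 243.9 NM
B: 272.6 NM
E: 300.1 NM
The fifth-nearest is B at 272.6 NM.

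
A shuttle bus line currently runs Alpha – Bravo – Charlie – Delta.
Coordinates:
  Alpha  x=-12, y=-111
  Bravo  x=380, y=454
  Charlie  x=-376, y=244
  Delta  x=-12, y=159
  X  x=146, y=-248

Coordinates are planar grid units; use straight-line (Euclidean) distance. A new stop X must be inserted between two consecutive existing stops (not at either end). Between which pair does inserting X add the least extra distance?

Added distance for inserting X between each consecutive pair:
Alpha–Bravo: 261.4
Bravo–Charlie: 672.7
Charlie–Delta: 780.1
Smallest added distance is 261.4, inserting between Alpha and Bravo.

between Alpha and Bravo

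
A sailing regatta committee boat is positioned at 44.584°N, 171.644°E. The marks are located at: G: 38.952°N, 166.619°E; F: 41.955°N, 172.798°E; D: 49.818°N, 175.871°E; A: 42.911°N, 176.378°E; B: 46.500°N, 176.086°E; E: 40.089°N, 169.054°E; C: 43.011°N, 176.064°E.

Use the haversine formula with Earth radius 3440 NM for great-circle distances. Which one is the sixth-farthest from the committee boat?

Distance to each, sorted:
G: 406.0 NM
D: 358.3 NM
E: 293.3 NM
A: 228.5 NM
B: 219.3 NM
C: 213.5 NM
F: 165.7 NM
The sixth-farthest is C at 213.5 NM.

C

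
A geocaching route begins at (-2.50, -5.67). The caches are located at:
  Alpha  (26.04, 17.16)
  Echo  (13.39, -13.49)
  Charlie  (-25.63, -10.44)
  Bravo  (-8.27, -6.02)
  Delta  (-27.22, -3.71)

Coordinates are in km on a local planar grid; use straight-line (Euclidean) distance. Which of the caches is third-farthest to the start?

Charlie

Distance to each, sorted:
Alpha: 36.5 km
Delta: 24.8 km
Charlie: 23.6 km
Echo: 17.7 km
Bravo: 5.8 km
The third-farthest is Charlie at 23.6 km.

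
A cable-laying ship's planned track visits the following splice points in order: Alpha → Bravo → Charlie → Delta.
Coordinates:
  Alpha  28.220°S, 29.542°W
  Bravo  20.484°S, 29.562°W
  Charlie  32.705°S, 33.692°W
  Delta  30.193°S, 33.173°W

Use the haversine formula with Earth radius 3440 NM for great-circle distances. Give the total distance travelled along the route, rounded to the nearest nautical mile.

1384 NM

Leg distances:
Alpha→Bravo: 464.5 NM  (cumulative 464.5 NM)
Bravo→Charlie: 766.3 NM  (cumulative 1230.8 NM)
Charlie→Delta: 153.1 NM  (cumulative 1383.9 NM)
Total route length ≈ 1384 NM.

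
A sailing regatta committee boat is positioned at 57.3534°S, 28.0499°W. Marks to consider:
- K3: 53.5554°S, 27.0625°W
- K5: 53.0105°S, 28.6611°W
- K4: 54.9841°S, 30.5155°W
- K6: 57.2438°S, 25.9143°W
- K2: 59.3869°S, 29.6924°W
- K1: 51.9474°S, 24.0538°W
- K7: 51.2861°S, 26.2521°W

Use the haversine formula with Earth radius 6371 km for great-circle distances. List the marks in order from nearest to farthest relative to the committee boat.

K6, K2, K4, K3, K5, K1, K7

Distances from the committee boat:
K6 57.2438°S, 25.9143°W: 128.9 km
K2 59.3869°S, 29.6924°W: 245.5 km
K4 54.9841°S, 30.5155°W: 304.4 km
K3 53.5554°S, 27.0625°W: 426.9 km
K5 53.0105°S, 28.6611°W: 484.5 km
K1 51.9474°S, 24.0538°W: 653.5 km
K7 51.2861°S, 26.2521°W: 684.6 km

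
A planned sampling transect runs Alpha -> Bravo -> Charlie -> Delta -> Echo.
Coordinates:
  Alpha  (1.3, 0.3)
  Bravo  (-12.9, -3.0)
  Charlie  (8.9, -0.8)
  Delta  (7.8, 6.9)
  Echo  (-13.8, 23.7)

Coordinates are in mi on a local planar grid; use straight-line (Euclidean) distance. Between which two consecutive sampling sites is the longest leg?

Delta–Echo

Leg distances:
Alpha→Bravo: 14.6 mi
Bravo→Charlie: 21.9 mi
Charlie→Delta: 7.8 mi
Delta→Echo: 27.4 mi
The longest leg is Delta–Echo at 27.4 mi.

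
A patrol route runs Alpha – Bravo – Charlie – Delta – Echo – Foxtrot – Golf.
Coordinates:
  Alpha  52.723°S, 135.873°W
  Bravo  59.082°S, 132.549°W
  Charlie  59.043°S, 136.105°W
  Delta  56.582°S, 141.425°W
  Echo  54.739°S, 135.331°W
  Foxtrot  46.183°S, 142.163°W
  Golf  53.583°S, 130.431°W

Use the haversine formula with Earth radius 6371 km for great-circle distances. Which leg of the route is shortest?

Leg distances:
Alpha→Bravo: 736.6 km
Bravo→Charlie: 203.3 km
Charlie→Delta: 417.1 km
Delta→Echo: 433.5 km
Echo→Foxtrot: 1066.1 km
Foxtrot→Golf: 1173.5 km
The shortest leg is Bravo–Charlie at 203.3 km.

Bravo–Charlie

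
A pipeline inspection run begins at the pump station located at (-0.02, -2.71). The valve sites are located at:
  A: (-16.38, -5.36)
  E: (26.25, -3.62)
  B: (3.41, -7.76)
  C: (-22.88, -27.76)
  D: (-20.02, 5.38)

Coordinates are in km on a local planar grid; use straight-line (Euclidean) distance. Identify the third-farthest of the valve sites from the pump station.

Distance to each, sorted:
C: 33.9 km
E: 26.3 km
D: 21.6 km
A: 16.6 km
B: 6.1 km
The third-farthest is D at 21.6 km.

D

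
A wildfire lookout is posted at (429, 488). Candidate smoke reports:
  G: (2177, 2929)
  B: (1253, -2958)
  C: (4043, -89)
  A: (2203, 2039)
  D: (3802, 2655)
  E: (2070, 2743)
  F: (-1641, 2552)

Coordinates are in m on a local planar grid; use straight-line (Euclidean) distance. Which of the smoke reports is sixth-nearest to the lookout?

Distance to each, sorted:
A: 2356.4 m
E: 2788.9 m
F: 2923.2 m
G: 3002.3 m
B: 3543.1 m
C: 3659.8 m
D: 4009.1 m
The sixth-nearest is C at 3659.8 m.

C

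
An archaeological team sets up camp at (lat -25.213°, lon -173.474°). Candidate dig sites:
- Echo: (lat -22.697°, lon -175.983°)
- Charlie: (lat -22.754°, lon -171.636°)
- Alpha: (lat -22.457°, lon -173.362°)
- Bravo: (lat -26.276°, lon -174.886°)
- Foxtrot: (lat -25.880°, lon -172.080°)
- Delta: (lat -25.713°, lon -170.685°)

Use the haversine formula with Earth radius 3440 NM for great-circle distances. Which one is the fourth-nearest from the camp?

Distance to each, sorted:
Foxtrot: 85.5 NM
Bravo: 99.5 NM
Delta: 154.1 NM
Alpha: 165.6 NM
Charlie: 178.8 NM
Echo: 204.4 NM
The fourth-nearest is Alpha at 165.6 NM.

Alpha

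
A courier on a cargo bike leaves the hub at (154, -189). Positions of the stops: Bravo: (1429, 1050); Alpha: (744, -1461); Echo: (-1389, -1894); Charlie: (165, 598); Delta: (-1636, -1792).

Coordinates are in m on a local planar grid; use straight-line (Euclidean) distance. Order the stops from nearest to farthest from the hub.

Distances from the hub:
Charlie (165, 598): 787.1 m
Alpha (744, -1461): 1402.2 m
Bravo (1429, 1050): 1777.8 m
Echo (-1389, -1894): 2299.5 m
Delta (-1636, -1792): 2402.9 m

Charlie, Alpha, Bravo, Echo, Delta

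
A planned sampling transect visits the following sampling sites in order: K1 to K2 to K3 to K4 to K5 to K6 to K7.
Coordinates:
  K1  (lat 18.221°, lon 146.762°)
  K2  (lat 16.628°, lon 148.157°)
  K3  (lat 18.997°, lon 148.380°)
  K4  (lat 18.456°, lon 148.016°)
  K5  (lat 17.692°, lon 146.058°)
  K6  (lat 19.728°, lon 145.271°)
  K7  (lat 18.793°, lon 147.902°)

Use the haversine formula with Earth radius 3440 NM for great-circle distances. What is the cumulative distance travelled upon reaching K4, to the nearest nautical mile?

306 NM

Leg distances:
K1→K2: 124.6 NM  (cumulative 124.6 NM)
K2→K3: 142.8 NM  (cumulative 267.4 NM)
K3→K4: 38.5 NM  (cumulative 305.9 NM)
Cumulative distance at K4 ≈ 306 NM.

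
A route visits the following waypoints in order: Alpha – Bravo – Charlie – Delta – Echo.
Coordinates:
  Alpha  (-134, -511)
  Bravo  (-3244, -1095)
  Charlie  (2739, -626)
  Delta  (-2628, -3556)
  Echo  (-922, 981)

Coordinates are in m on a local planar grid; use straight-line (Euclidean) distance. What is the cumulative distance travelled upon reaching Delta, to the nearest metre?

15280 m

Leg distances:
Alpha→Bravo: 3164.4 m  (cumulative 3164.4 m)
Bravo→Charlie: 6001.4 m  (cumulative 9165.7 m)
Charlie→Delta: 6114.7 m  (cumulative 15280.4 m)
Cumulative distance at Delta ≈ 15280 m.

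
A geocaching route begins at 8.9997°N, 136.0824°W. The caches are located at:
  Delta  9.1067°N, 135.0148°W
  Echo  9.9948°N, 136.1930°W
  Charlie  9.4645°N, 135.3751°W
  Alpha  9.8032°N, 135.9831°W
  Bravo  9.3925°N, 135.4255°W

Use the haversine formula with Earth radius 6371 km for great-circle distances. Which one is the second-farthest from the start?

Distance to each, sorted:
Delta: 117.8 km
Echo: 111.3 km
Charlie: 93.3 km
Alpha: 90.0 km
Bravo: 84.3 km
The second-farthest is Echo at 111.3 km.

Echo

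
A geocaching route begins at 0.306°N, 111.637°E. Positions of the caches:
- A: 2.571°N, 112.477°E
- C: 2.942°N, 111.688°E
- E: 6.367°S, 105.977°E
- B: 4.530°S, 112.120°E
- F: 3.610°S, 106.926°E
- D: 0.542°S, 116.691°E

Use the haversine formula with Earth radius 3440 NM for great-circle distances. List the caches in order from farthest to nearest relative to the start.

Computing each great-circle distance from 0.306°N, 111.637°E:
E 6.367°S, 105.977°E: 524.9 NM
F 3.610°S, 106.926°E: 367.7 NM
D 0.542°S, 116.691°E: 307.7 NM
B 4.530°S, 112.120°E: 291.8 NM
C 2.942°N, 111.688°E: 158.3 NM
A 2.571°N, 112.477°E: 145.0 NM

E, F, D, B, C, A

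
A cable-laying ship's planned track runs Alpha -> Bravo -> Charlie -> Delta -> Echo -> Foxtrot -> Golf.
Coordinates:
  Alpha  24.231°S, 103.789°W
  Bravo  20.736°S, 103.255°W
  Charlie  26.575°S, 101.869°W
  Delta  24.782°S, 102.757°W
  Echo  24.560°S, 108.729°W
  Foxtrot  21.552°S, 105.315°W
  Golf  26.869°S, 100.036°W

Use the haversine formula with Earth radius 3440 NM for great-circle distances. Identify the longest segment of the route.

Leg distances:
Alpha→Bravo: 211.9 NM
Bravo→Charlie: 358.7 NM
Charlie→Delta: 117.9 NM
Delta→Echo: 326.1 NM
Echo→Foxtrot: 261.1 NM
Foxtrot→Golf: 430.5 NM
The longest leg is Foxtrot–Golf at 430.5 NM.

Foxtrot–Golf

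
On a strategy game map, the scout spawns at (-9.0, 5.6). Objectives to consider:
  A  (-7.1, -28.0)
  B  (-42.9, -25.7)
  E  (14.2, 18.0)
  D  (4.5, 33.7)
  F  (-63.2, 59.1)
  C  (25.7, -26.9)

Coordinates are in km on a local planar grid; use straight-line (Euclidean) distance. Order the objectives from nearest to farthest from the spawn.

Distance from the spawn at (-9.0, 5.6) to each:
E (14.2, 18.0): 26.3 km
D (4.5, 33.7): 31.2 km
A (-7.1, -28.0): 33.7 km
B (-42.9, -25.7): 46.1 km
C (25.7, -26.9): 47.5 km
F (-63.2, 59.1): 76.2 km

E, D, A, B, C, F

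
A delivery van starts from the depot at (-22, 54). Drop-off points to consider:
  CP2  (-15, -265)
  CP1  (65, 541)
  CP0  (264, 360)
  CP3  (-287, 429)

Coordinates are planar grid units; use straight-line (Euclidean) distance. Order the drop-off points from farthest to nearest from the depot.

CP1, CP3, CP0, CP2

Distances from the depot:
CP1 (65, 541): 494.7
CP3 (-287, 429): 459.2
CP0 (264, 360): 418.8
CP2 (-15, -265): 319.1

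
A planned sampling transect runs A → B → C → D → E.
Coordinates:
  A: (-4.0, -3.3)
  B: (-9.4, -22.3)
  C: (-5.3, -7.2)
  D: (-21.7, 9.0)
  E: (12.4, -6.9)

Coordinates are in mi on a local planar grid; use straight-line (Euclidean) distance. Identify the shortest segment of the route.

B–C

Leg distances:
A→B: 19.8 mi
B→C: 15.6 mi
C→D: 23.1 mi
D→E: 37.6 mi
The shortest leg is B–C at 15.6 mi.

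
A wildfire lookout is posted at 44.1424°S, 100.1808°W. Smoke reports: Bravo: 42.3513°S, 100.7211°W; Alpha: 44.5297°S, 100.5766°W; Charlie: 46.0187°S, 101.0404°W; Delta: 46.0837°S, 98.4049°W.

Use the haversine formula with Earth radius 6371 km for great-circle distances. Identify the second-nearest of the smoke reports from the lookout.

Distances from the lookout (44.1424°S, 100.1808°W):
Alpha: 53.3 km
Bravo: 203.9 km
Charlie: 219.3 km
Delta: 256.9 km
The second-nearest is Bravo at 203.9 km.

Bravo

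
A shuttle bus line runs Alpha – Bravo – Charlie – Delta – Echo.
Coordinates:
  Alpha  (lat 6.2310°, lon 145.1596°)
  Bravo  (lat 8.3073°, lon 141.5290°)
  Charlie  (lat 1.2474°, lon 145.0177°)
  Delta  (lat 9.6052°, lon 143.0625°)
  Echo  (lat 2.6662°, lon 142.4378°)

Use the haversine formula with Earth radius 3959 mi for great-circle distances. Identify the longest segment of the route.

Leg distances:
Alpha→Bravo: 287.2 mi
Bravo→Charlie: 543.7 mi
Charlie→Delta: 592.9 mi
Delta→Echo: 481.4 mi
The longest leg is Charlie–Delta at 592.9 mi.

Charlie–Delta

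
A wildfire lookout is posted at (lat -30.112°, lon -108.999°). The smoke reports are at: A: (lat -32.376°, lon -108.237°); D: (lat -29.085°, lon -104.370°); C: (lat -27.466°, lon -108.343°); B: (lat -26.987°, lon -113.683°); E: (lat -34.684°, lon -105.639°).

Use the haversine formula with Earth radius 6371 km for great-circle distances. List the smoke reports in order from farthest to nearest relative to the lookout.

Distances from the lookout:
E (lat -34.684°, lon -105.639°): 598.2 km
B (lat -26.987°, lon -113.683°): 574.4 km
D (lat -29.085°, lon -104.370°): 461.9 km
C (lat -27.466°, lon -108.343°): 301.1 km
A (lat -32.376°, lon -108.237°): 262.0 km

E, B, D, C, A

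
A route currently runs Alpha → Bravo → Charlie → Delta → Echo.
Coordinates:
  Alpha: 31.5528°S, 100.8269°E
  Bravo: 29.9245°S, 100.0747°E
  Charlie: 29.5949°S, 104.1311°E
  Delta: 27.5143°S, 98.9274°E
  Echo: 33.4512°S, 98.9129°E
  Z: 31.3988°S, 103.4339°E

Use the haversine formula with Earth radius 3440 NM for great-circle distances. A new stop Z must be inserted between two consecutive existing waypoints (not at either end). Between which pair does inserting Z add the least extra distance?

Added distance for inserting Z between each consecutive pair:
Alpha–Bravo: 223.4 NM
Bravo–Charlie: 96.6 NM
Charlie–Delta: 144.1 NM
Delta–Echo: 235.1 NM
Smallest added distance is 96.6 NM, inserting between Bravo and Charlie.

between Bravo and Charlie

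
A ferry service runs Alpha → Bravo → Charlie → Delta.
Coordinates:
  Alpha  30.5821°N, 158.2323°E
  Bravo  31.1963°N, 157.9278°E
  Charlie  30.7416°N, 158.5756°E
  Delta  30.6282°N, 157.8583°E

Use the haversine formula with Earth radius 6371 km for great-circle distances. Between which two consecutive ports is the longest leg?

Leg distances:
Alpha→Bravo: 74.2 km
Bravo→Charlie: 79.8 km
Charlie→Delta: 69.7 km
The longest leg is Bravo–Charlie at 79.8 km.

Bravo–Charlie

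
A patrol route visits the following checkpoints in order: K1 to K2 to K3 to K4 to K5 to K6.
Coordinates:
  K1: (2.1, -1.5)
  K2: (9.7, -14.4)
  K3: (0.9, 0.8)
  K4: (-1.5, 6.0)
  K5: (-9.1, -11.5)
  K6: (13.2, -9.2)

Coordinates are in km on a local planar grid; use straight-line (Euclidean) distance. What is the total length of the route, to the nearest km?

80 km

Leg distances:
K1→K2: 15.0 km  (cumulative 15.0 km)
K2→K3: 17.6 km  (cumulative 32.5 km)
K3→K4: 5.7 km  (cumulative 38.3 km)
K4→K5: 19.1 km  (cumulative 57.3 km)
K5→K6: 22.4 km  (cumulative 79.8 km)
Total route length ≈ 80 km.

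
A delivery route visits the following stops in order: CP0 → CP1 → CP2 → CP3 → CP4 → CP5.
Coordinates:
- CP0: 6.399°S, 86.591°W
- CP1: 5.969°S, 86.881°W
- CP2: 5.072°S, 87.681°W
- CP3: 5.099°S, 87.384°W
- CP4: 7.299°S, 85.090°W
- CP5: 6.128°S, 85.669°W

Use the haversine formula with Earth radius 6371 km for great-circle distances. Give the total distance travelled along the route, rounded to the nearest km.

Leg distances:
CP0→CP1: 57.6 km  (cumulative 57.6 km)
CP1→CP2: 133.4 km  (cumulative 190.9 km)
CP2→CP3: 33.0 km  (cumulative 224.0 km)
CP3→CP4: 352.3 km  (cumulative 576.3 km)
CP4→CP5: 145.1 km  (cumulative 721.4 km)
Total route length ≈ 721 km.

721 km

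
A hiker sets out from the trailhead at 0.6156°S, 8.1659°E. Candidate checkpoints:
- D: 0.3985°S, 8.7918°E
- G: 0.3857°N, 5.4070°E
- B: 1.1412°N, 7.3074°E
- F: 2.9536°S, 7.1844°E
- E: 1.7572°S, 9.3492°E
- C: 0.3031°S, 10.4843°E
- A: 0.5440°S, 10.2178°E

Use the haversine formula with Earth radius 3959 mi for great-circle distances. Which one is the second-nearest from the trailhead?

E

Distances from the trailhead (0.6156°S, 8.1659°E):
D: 45.8 mi
E: 113.6 mi
B: 135.1 mi
A: 141.9 mi
C: 161.6 mi
F: 175.2 mi
G: 202.8 mi
The second-nearest is E at 113.6 mi.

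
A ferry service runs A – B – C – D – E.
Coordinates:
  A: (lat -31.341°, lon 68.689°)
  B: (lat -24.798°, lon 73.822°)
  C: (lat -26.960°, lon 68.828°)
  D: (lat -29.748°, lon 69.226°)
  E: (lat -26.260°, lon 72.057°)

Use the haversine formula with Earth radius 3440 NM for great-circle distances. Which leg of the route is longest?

A–B

Leg distances:
A→B: 477.6 NM
B→C: 299.3 NM
C→D: 168.7 NM
D→E: 257.6 NM
The longest leg is A–B at 477.6 NM.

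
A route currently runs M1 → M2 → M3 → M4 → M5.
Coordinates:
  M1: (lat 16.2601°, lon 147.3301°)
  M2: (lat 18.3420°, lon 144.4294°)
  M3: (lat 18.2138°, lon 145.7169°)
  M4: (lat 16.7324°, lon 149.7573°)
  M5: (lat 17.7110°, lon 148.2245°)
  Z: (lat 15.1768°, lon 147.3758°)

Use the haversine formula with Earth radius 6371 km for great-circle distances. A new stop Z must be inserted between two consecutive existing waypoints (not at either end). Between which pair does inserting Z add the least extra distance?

between M1 and M2

Added distance for inserting Z between each consecutive pair:
M1–M2: 206.8 km
M2–M3: 715.9 km
M3–M4: 229.8 km
M4–M5: 408.0 km
Smallest added distance is 206.8 km, inserting between M1 and M2.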